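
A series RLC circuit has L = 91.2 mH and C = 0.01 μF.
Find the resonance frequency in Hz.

Step 1 — Resonance condition Im(Z)=0 gives ω₀ = 1/√(LC).
Step 2 — ω₀ = 1/√(0.0912·1e-08) = 3.311e+04 rad/s.
Step 3 — f₀ = ω₀/(2π) = 5270 Hz.

f₀ = 5270 Hz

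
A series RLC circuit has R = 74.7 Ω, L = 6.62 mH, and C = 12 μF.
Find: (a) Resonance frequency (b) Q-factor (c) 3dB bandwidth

Step 1 — Resonance: ω₀ = 1/√(LC) = 1/√(0.00662·1.2e-05) = 3548 rad/s.
Step 2 — f₀ = ω₀/(2π) = 564.7 Hz.
Step 3 — Series Q: Q = ω₀L/R = 3548·0.00662/74.7 = 0.3144.
Step 4 — Bandwidth: Δω = ω₀/Q = 1.128e+04 rad/s; BW = Δω/(2π) = 1796 Hz.

(a) f₀ = 564.7 Hz  (b) Q = 0.3144  (c) BW = 1796 Hz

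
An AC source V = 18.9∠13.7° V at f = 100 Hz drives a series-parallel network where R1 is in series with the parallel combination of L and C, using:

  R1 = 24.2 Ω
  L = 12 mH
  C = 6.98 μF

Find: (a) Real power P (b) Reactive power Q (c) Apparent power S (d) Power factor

Step 1 — Angular frequency: ω = 2π·f = 2π·100 = 628.3 rad/s.
Step 2 — Component impedances:
  R1: Z = R = 24.2 Ω
  L: Z = jωL = j·628.3·0.012 = 0 + j7.54 Ω
  C: Z = 1/(jωC) = -j/(ω·C) = 0 - j228 Ω
Step 3 — Parallel branch: L || C = 1/(1/L + 1/C) = 0 + j7.798 Ω.
Step 4 — Series with R1: Z_total = R1 + (L || C) = 24.2 + j7.798 Ω = 25.43∠17.9° Ω.
Step 5 — Source phasor: V = 18.9∠13.7° V = 18.36 + j4.476 V.
Step 6 — Current: I = V / Z = 0.7414 - j0.05392 A = 0.7434∠-4.2° A.
Step 7 — Complex power: S = V·I* = 13.37 + j4.309 VA.
Step 8 — Real power: P = Re(S) = 13.37 W.
Step 9 — Reactive power: Q = Im(S) = 4.309 VAR.
Step 10 — Apparent power: |S| = 14.05 VA.
Step 11 — Power factor: PF = P/|S| = 0.9518 (lagging).

(a) P = 13.37 W  (b) Q = 4.309 VAR  (c) S = 14.05 VA  (d) PF = 0.9518 (lagging)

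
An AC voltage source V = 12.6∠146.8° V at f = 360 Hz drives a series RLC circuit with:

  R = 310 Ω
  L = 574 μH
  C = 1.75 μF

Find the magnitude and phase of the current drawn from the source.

Step 1 — Angular frequency: ω = 2π·f = 2π·360 = 2262 rad/s.
Step 2 — Component impedances:
  R: Z = R = 310 Ω
  L: Z = jωL = j·2262·0.000574 = 0 + j1.298 Ω
  C: Z = 1/(jωC) = -j/(ω·C) = 0 - j252.6 Ω
Step 3 — Series combination: Z_total = R + L + C = 310 - j251.3 Ω = 399.1∠-39.0° Ω.
Step 4 — Source phasor: V = 12.6∠146.8° V = -10.54 + j6.899 V.
Step 5 — Ohm's law: I = V / Z_total = (-10.54 + j6.899) / (310 - j251.3) = -0.03141 - j0.003209 A.
Step 6 — Convert to polar: |I| = 0.03157 A, ∠I = -174.2°.

I = 0.03157∠-174.2° A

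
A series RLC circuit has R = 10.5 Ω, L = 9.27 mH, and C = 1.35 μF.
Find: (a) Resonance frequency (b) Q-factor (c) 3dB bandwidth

Step 1 — Resonance: ω₀ = 1/√(LC) = 1/√(0.00927·1.35e-06) = 8939 rad/s.
Step 2 — f₀ = ω₀/(2π) = 1423 Hz.
Step 3 — Series Q: Q = ω₀L/R = 8939·0.00927/10.5 = 7.892.
Step 4 — Bandwidth: Δω = ω₀/Q = 1133 rad/s; BW = Δω/(2π) = 180.3 Hz.

(a) f₀ = 1423 Hz  (b) Q = 7.892  (c) BW = 180.3 Hz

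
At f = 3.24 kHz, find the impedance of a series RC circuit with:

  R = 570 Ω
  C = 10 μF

Step 1 — Angular frequency: ω = 2π·f = 2π·3240 = 2.036e+04 rad/s.
Step 2 — Component impedances:
  R: Z = R = 570 Ω
  C: Z = 1/(jωC) = -j/(ω·C) = 0 - j4.912 Ω
Step 3 — Series combination: Z_total = R + C = 570 - j4.912 Ω = 570∠-0.5° Ω.

Z = 570 - j4.912 Ω = 570∠-0.5° Ω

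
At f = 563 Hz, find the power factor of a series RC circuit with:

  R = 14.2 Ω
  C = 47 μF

Step 1 — Angular frequency: ω = 2π·f = 2π·563 = 3537 rad/s.
Step 2 — Component impedances:
  R: Z = R = 14.2 Ω
  C: Z = 1/(jωC) = -j/(ω·C) = 0 - j6.015 Ω
Step 3 — Series combination: Z_total = R + C = 14.2 - j6.015 Ω = 15.42∠-23.0° Ω.
Step 4 — Power factor: PF = cos(φ) = Re(Z)/|Z| = 14.2/15.421 = 0.9208.
Step 5 — Type: Im(Z) = -6.015 ⇒ leading (phase φ = -23.0°).

PF = 0.9208 (leading, φ = -23.0°)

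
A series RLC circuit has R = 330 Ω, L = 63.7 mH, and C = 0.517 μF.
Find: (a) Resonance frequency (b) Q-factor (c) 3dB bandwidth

Step 1 — Resonance: ω₀ = 1/√(LC) = 1/√(0.0637·5.17e-07) = 5510 rad/s.
Step 2 — f₀ = ω₀/(2π) = 877 Hz.
Step 3 — Series Q: Q = ω₀L/R = 5510·0.0637/330 = 1.064.
Step 4 — Bandwidth: Δω = ω₀/Q = 5181 rad/s; BW = Δω/(2π) = 824.5 Hz.

(a) f₀ = 877 Hz  (b) Q = 1.064  (c) BW = 824.5 Hz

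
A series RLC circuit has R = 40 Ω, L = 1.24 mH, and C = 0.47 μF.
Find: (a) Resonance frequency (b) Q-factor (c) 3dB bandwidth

Step 1 — Resonance condition Im(Z)=0 gives ω₀ = 1/√(LC).
Step 2 — ω₀ = 1/√(0.00124·4.7e-07) = 4.142e+04 rad/s.
Step 3 — f₀ = ω₀/(2π) = 6593 Hz.
Step 4 — Series Q: Q = ω₀L/R = 4.142e+04·0.00124/40 = 1.284.
Step 5 — 3dB bandwidth: Δω = ω₀/Q = 3.226e+04 rad/s; BW = Δω/(2π) = 5134 Hz.

(a) f₀ = 6593 Hz  (b) Q = 1.284  (c) BW = 5134 Hz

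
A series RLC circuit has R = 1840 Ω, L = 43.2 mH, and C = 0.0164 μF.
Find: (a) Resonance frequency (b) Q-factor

Step 1 — Resonance condition Im(Z)=0 gives ω₀ = 1/√(LC).
Step 2 — ω₀ = 1/√(0.0432·1.64e-08) = 3.757e+04 rad/s.
Step 3 — f₀ = ω₀/(2π) = 5979 Hz.
Step 4 — Series Q: Q = ω₀L/R = 3.757e+04·0.0432/1840 = 0.8821.

(a) f₀ = 5979 Hz  (b) Q = 0.8821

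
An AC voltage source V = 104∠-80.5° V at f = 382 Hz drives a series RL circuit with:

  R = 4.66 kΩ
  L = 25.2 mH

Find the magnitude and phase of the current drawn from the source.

Step 1 — Angular frequency: ω = 2π·f = 2π·382 = 2400 rad/s.
Step 2 — Component impedances:
  R: Z = R = 4660 Ω
  L: Z = jωL = j·2400·0.0252 = 0 + j60.48 Ω
Step 3 — Series combination: Z_total = R + L = 4660 + j60.48 Ω = 4660∠0.7° Ω.
Step 4 — Source phasor: V = 104∠-80.5° V = 17.16 - j102.6 V.
Step 5 — Ohm's law: I = V / Z_total = (17.16 - j102.6) / (4660 + j60.48) = 0.003397 - j0.02206 A.
Step 6 — Convert to polar: |I| = 0.02232 A, ∠I = -81.2°.

I = 0.02232∠-81.2° A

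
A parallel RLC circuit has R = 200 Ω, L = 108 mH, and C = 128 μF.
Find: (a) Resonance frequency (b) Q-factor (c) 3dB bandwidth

Step 1 — Resonance: ω₀ = 1/√(LC) = 1/√(0.108·0.000128) = 269 rad/s.
Step 2 — f₀ = ω₀/(2π) = 42.81 Hz.
Step 3 — Parallel Q: Q = R/(ω₀L) = 200/(269·0.108) = 6.885.
Step 4 — Bandwidth: Δω = ω₀/Q = 39.06 rad/s; BW = Δω/(2π) = 6.217 Hz.

(a) f₀ = 42.81 Hz  (b) Q = 6.885  (c) BW = 6.217 Hz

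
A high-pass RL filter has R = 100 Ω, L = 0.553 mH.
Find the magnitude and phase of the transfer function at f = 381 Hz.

Step 1 — Angular frequency: ω = 2π·381 = 2394 rad/s.
Step 2 — Transfer function: H(jω) = jωL/(R + jωL).
Step 3 — Numerator jωL = j·1.324; denominator R + jωL = 100 + j1.324.
Step 4 — H = 0.0001752 + j0.01324.
Step 5 — Magnitude: |H| = 0.01324 (-37.6 dB); phase: φ = 89.2°.

|H| = 0.01324 (-37.6 dB), φ = 89.2°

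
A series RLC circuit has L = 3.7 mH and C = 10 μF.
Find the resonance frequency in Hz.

Step 1 — Resonance condition Im(Z)=0 gives ω₀ = 1/√(LC).
Step 2 — ω₀ = 1/√(0.0037·1e-05) = 5199 rad/s.
Step 3 — f₀ = ω₀/(2π) = 827.4 Hz.

f₀ = 827.4 Hz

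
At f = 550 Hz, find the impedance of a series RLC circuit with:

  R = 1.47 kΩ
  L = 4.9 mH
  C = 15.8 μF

Step 1 — Angular frequency: ω = 2π·f = 2π·550 = 3456 rad/s.
Step 2 — Component impedances:
  R: Z = R = 1470 Ω
  L: Z = jωL = j·3456·0.0049 = 0 + j16.93 Ω
  C: Z = 1/(jωC) = -j/(ω·C) = 0 - j18.31 Ω
Step 3 — Series combination: Z_total = R + L + C = 1470 - j1.382 Ω = 1470∠-0.1° Ω.

Z = 1470 - j1.382 Ω = 1470∠-0.1° Ω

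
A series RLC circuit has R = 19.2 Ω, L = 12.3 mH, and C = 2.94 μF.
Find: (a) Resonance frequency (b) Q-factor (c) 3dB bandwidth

Step 1 — Resonance condition Im(Z)=0 gives ω₀ = 1/√(LC).
Step 2 — ω₀ = 1/√(0.0123·2.94e-06) = 5259 rad/s.
Step 3 — f₀ = ω₀/(2π) = 836.9 Hz.
Step 4 — Series Q: Q = ω₀L/R = 5259·0.0123/19.2 = 3.369.
Step 5 — 3dB bandwidth: Δω = ω₀/Q = 1561 rad/s; BW = Δω/(2π) = 248.4 Hz.

(a) f₀ = 836.9 Hz  (b) Q = 3.369  (c) BW = 248.4 Hz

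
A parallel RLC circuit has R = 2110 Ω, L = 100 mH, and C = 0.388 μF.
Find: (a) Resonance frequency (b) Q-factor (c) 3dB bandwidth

Step 1 — Resonance: ω₀ = 1/√(LC) = 1/√(0.1·3.88e-07) = 5077 rad/s.
Step 2 — f₀ = ω₀/(2π) = 808 Hz.
Step 3 — Parallel Q: Q = R/(ω₀L) = 2110/(5077·0.1) = 4.156.
Step 4 — Bandwidth: Δω = ω₀/Q = 1221 rad/s; BW = Δω/(2π) = 194.4 Hz.

(a) f₀ = 808 Hz  (b) Q = 4.156  (c) BW = 194.4 Hz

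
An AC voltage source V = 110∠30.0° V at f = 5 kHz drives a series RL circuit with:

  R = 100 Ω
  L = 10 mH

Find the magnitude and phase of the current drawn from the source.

Step 1 — Angular frequency: ω = 2π·f = 2π·5000 = 3.142e+04 rad/s.
Step 2 — Component impedances:
  R: Z = R = 100 Ω
  L: Z = jωL = j·3.142e+04·0.01 = 0 + j314.2 Ω
Step 3 — Series combination: Z_total = R + L = 100 + j314.2 Ω = 329.7∠72.3° Ω.
Step 4 — Source phasor: V = 110∠30.0° V = 95.26 + j55 V.
Step 5 — Ohm's law: I = V / Z_total = (95.26 + j55) / (100 + j314.2) = 0.2466 - j0.2247 A.
Step 6 — Convert to polar: |I| = 0.3336 A, ∠I = -42.3°.

I = 0.3336∠-42.3° A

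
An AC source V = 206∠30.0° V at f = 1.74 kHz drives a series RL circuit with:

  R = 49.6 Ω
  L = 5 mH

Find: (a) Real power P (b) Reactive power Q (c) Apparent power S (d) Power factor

Step 1 — Angular frequency: ω = 2π·f = 2π·1740 = 1.093e+04 rad/s.
Step 2 — Component impedances:
  R: Z = R = 49.6 Ω
  L: Z = jωL = j·1.093e+04·0.005 = 0 + j54.66 Ω
Step 3 — Series combination: Z_total = R + L = 49.6 + j54.66 Ω = 73.81∠47.8° Ω.
Step 4 — Source phasor: V = 206∠30.0° V = 178.4 + j103 V.
Step 5 — Current: I = V / Z = 2.658 - j0.8522 A = 2.791∠-17.8° A.
Step 6 — Complex power: S = V·I* = 386.3 + j425.8 VA.
Step 7 — Real power: P = Re(S) = 386.3 W.
Step 8 — Reactive power: Q = Im(S) = 425.8 VAR.
Step 9 — Apparent power: |S| = 574.9 VA.
Step 10 — Power factor: PF = P/|S| = 0.672 (lagging).

(a) P = 386.3 W  (b) Q = 425.8 VAR  (c) S = 574.9 VA  (d) PF = 0.672 (lagging)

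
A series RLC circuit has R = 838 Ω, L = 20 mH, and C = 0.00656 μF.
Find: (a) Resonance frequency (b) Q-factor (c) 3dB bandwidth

Step 1 — Resonance: ω₀ = 1/√(LC) = 1/√(0.02·6.56e-09) = 8.73e+04 rad/s.
Step 2 — f₀ = ω₀/(2π) = 1.389e+04 Hz.
Step 3 — Series Q: Q = ω₀L/R = 8.73e+04·0.02/838 = 2.084.
Step 4 — Bandwidth: Δω = ω₀/Q = 4.19e+04 rad/s; BW = Δω/(2π) = 6669 Hz.

(a) f₀ = 1.389e+04 Hz  (b) Q = 2.084  (c) BW = 6669 Hz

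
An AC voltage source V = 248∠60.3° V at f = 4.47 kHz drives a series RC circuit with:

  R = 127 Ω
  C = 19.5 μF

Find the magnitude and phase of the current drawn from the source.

Step 1 — Angular frequency: ω = 2π·f = 2π·4470 = 2.809e+04 rad/s.
Step 2 — Component impedances:
  R: Z = R = 127 Ω
  C: Z = 1/(jωC) = -j/(ω·C) = 0 - j1.826 Ω
Step 3 — Series combination: Z_total = R + C = 127 - j1.826 Ω = 127∠-0.8° Ω.
Step 4 — Source phasor: V = 248∠60.3° V = 122.9 + j215.4 V.
Step 5 — Ohm's law: I = V / Z_total = (122.9 + j215.4) / (127 - j1.826) = 0.9429 + j1.71 A.
Step 6 — Convert to polar: |I| = 1.953 A, ∠I = 61.1°.

I = 1.953∠61.1° A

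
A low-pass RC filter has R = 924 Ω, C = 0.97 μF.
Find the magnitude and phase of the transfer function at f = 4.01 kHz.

Step 1 — Angular frequency: ω = 2π·4010 = 2.52e+04 rad/s.
Step 2 — Transfer function: H(jω) = 1/(1 + jωRC).
Step 3 — Denominator: 1 + jωRC = 1 + j·2.52e+04·924·9.7e-07 = 1 + j22.58.
Step 4 — H = 0.001957 - j0.0442.
Step 5 — Magnitude: |H| = 0.04424 (-27.1 dB); phase: φ = -87.5°.

|H| = 0.04424 (-27.1 dB), φ = -87.5°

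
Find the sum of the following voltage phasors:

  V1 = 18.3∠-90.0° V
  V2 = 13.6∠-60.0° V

Step 1 — Convert each phasor to rectangular form:
  V1 = 18.3·(cos(-90.0°) + j·sin(-90.0°)) = 0 - j18.3 V
  V2 = 13.6·(cos(-60.0°) + j·sin(-60.0°)) = 6.8 - j11.78 V
Step 2 — Sum components: V_total = 6.8 - j30.08 V.
Step 3 — Convert to polar: |V_total| = 30.84 V, ∠V_total = -77.3°.

V_total = 30.84∠-77.3° V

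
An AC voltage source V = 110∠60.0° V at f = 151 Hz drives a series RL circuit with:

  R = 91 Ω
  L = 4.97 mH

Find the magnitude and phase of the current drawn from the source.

Step 1 — Angular frequency: ω = 2π·f = 2π·151 = 948.8 rad/s.
Step 2 — Component impedances:
  R: Z = R = 91 Ω
  L: Z = jωL = j·948.8·0.00497 = 0 + j4.715 Ω
Step 3 — Series combination: Z_total = R + L = 91 + j4.715 Ω = 91.12∠3.0° Ω.
Step 4 — Source phasor: V = 110∠60.0° V = 55 + j95.26 V.
Step 5 — Ohm's law: I = V / Z_total = (55 + j95.26) / (91 + j4.715) = 0.6569 + j1.013 A.
Step 6 — Convert to polar: |I| = 1.207 A, ∠I = 57.0°.

I = 1.207∠57.0° A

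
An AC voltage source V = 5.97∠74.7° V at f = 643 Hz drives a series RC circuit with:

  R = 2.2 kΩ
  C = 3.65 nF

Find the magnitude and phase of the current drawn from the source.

Step 1 — Angular frequency: ω = 2π·f = 2π·643 = 4040 rad/s.
Step 2 — Component impedances:
  R: Z = R = 2200 Ω
  C: Z = 1/(jωC) = -j/(ω·C) = 0 - j6.781e+04 Ω
Step 3 — Series combination: Z_total = R + C = 2200 - j6.781e+04 Ω = 6.785e+04∠-88.1° Ω.
Step 4 — Source phasor: V = 5.97∠74.7° V = 1.575 + j5.758 V.
Step 5 — Ohm's law: I = V / Z_total = (1.575 + j5.758) / (2200 - j6.781e+04) = -8.407e-05 + j2.596e-05 A.
Step 6 — Convert to polar: |I| = 8.799e-05 A, ∠I = 162.8°.

I = 8.799e-05∠162.8° A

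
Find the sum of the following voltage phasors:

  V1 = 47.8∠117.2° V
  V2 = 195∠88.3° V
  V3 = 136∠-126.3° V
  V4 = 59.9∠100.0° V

Step 1 — Convert each phasor to rectangular form:
  V1 = 47.8·(cos(117.2°) + j·sin(117.2°)) = -21.85 + j42.51 V
  V2 = 195·(cos(88.3°) + j·sin(88.3°)) = 5.785 + j194.9 V
  V3 = 136·(cos(-126.3°) + j·sin(-126.3°)) = -80.51 - j109.6 V
  V4 = 59.9·(cos(100.0°) + j·sin(100.0°)) = -10.4 + j58.99 V
Step 2 — Sum components: V_total = -107 + j186.8 V.
Step 3 — Convert to polar: |V_total| = 215.3 V, ∠V_total = 119.8°.

V_total = 215.3∠119.8° V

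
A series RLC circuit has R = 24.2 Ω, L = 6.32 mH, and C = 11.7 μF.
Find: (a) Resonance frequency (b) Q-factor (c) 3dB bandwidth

Step 1 — Resonance condition Im(Z)=0 gives ω₀ = 1/√(LC).
Step 2 — ω₀ = 1/√(0.00632·1.17e-05) = 3677 rad/s.
Step 3 — f₀ = ω₀/(2π) = 585.3 Hz.
Step 4 — Series Q: Q = ω₀L/R = 3677·0.00632/24.2 = 0.9604.
Step 5 — 3dB bandwidth: Δω = ω₀/Q = 3829 rad/s; BW = Δω/(2π) = 609.4 Hz.

(a) f₀ = 585.3 Hz  (b) Q = 0.9604  (c) BW = 609.4 Hz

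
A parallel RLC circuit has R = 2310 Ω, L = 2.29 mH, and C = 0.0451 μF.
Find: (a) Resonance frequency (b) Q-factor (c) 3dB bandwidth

Step 1 — Resonance: ω₀ = 1/√(LC) = 1/√(0.00229·4.51e-08) = 9.84e+04 rad/s.
Step 2 — f₀ = ω₀/(2π) = 1.566e+04 Hz.
Step 3 — Parallel Q: Q = R/(ω₀L) = 2310/(9.84e+04·0.00229) = 10.25.
Step 4 — Bandwidth: Δω = ω₀/Q = 9599 rad/s; BW = Δω/(2π) = 1528 Hz.

(a) f₀ = 1.566e+04 Hz  (b) Q = 10.25  (c) BW = 1528 Hz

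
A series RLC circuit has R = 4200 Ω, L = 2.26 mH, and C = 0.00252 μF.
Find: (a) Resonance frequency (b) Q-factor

Step 1 — Resonance condition Im(Z)=0 gives ω₀ = 1/√(LC).
Step 2 — ω₀ = 1/√(0.00226·2.52e-09) = 4.19e+05 rad/s.
Step 3 — f₀ = ω₀/(2π) = 6.669e+04 Hz.
Step 4 — Series Q: Q = ω₀L/R = 4.19e+05·0.00226/4200 = 0.2255.

(a) f₀ = 6.669e+04 Hz  (b) Q = 0.2255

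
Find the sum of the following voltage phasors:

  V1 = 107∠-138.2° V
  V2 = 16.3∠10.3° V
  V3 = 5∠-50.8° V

Step 1 — Convert each phasor to rectangular form:
  V1 = 107·(cos(-138.2°) + j·sin(-138.2°)) = -79.77 - j71.32 V
  V2 = 16.3·(cos(10.3°) + j·sin(10.3°)) = 16.04 + j2.914 V
  V3 = 5·(cos(-50.8°) + j·sin(-50.8°)) = 3.16 - j3.875 V
Step 2 — Sum components: V_total = -60.57 - j72.28 V.
Step 3 — Convert to polar: |V_total| = 94.3 V, ∠V_total = -130.0°.

V_total = 94.3∠-130.0° V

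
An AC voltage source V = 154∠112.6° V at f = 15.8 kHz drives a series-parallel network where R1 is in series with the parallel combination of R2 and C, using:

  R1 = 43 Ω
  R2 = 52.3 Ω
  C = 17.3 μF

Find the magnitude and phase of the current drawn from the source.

Step 1 — Angular frequency: ω = 2π·f = 2π·1.58e+04 = 9.927e+04 rad/s.
Step 2 — Component impedances:
  R1: Z = R = 43 Ω
  R2: Z = R = 52.3 Ω
  C: Z = 1/(jωC) = -j/(ω·C) = 0 - j0.5823 Ω
Step 3 — Parallel branch: R2 || C = 1/(1/R2 + 1/C) = 0.006482 - j0.5822 Ω.
Step 4 — Series with R1: Z_total = R1 + (R2 || C) = 43.01 - j0.5822 Ω = 43.01∠-0.8° Ω.
Step 5 — Source phasor: V = 154∠112.6° V = -59.18 + j142.2 V.
Step 6 — Ohm's law: I = V / Z_total = (-59.18 + j142.2) / (43.01 - j0.5822) = -1.421 + j3.287 A.
Step 7 — Convert to polar: |I| = 3.581 A, ∠I = 113.4°.

I = 3.581∠113.4° A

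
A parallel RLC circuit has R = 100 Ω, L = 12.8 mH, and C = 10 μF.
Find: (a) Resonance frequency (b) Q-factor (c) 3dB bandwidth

Step 1 — Resonance: ω₀ = 1/√(LC) = 1/√(0.0128·1e-05) = 2795 rad/s.
Step 2 — f₀ = ω₀/(2π) = 444.9 Hz.
Step 3 — Parallel Q: Q = R/(ω₀L) = 100/(2795·0.0128) = 2.795.
Step 4 — Bandwidth: Δω = ω₀/Q = 1000 rad/s; BW = Δω/(2π) = 159.2 Hz.

(a) f₀ = 444.9 Hz  (b) Q = 2.795  (c) BW = 159.2 Hz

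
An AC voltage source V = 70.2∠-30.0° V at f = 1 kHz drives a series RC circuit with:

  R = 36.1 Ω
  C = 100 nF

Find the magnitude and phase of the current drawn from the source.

Step 1 — Angular frequency: ω = 2π·f = 2π·1000 = 6283 rad/s.
Step 2 — Component impedances:
  R: Z = R = 36.1 Ω
  C: Z = 1/(jωC) = -j/(ω·C) = 0 - j1592 Ω
Step 3 — Series combination: Z_total = R + C = 36.1 - j1592 Ω = 1592∠-88.7° Ω.
Step 4 — Source phasor: V = 70.2∠-30.0° V = 60.79 - j35.1 V.
Step 5 — Ohm's law: I = V / Z_total = (60.79 - j35.1) / (36.1 - j1592) = 0.02291 + j0.03768 A.
Step 6 — Convert to polar: |I| = 0.0441 A, ∠I = 58.7°.

I = 0.0441∠58.7° A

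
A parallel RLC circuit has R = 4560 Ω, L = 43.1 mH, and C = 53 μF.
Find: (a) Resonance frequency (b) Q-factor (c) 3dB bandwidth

Step 1 — Resonance: ω₀ = 1/√(LC) = 1/√(0.0431·5.3e-05) = 661.6 rad/s.
Step 2 — f₀ = ω₀/(2π) = 105.3 Hz.
Step 3 — Parallel Q: Q = R/(ω₀L) = 4560/(661.6·0.0431) = 159.9.
Step 4 — Bandwidth: Δω = ω₀/Q = 4.138 rad/s; BW = Δω/(2π) = 0.6585 Hz.

(a) f₀ = 105.3 Hz  (b) Q = 159.9  (c) BW = 0.6585 Hz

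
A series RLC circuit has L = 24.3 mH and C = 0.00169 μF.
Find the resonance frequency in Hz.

Step 1 — Resonance condition Im(Z)=0 gives ω₀ = 1/√(LC).
Step 2 — ω₀ = 1/√(0.0243·1.69e-09) = 1.56e+05 rad/s.
Step 3 — f₀ = ω₀/(2π) = 2.484e+04 Hz.

f₀ = 2.484e+04 Hz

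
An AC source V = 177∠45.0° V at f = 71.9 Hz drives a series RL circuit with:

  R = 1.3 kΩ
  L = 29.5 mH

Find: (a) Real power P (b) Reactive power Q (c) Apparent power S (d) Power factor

Step 1 — Angular frequency: ω = 2π·f = 2π·71.9 = 451.8 rad/s.
Step 2 — Component impedances:
  R: Z = R = 1300 Ω
  L: Z = jωL = j·451.8·0.0295 = 0 + j13.33 Ω
Step 3 — Series combination: Z_total = R + L = 1300 + j13.33 Ω = 1300∠0.6° Ω.
Step 4 — Source phasor: V = 177∠45.0° V = 125.2 + j125.2 V.
Step 5 — Current: I = V / Z = 0.09725 + j0.09528 A = 0.1361∠44.4° A.
Step 6 — Complex power: S = V·I* = 24.1 + j0.247 VA.
Step 7 — Real power: P = Re(S) = 24.1 W.
Step 8 — Reactive power: Q = Im(S) = 0.247 VAR.
Step 9 — Apparent power: |S| = 24.1 VA.
Step 10 — Power factor: PF = P/|S| = 0.9999 (lagging).

(a) P = 24.1 W  (b) Q = 0.247 VAR  (c) S = 24.1 VA  (d) PF = 0.9999 (lagging)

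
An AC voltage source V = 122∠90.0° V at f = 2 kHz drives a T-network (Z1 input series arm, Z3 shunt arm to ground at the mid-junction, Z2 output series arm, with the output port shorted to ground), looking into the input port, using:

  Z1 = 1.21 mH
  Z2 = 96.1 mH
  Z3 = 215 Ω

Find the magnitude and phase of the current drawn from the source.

Step 1 — Angular frequency: ω = 2π·f = 2π·2000 = 1.257e+04 rad/s.
Step 2 — Component impedances:
  Z1: Z = jωL = j·1.257e+04·0.00121 = 0 + j15.21 Ω
  Z2: Z = jωL = j·1.257e+04·0.0961 = 0 + j1208 Ω
  Z3: Z = R = 215 Ω
Step 3 — With the output port shorted to ground, the output series arm Z2 runs from the junction to ground; the shunt arm Z3 also runs from the junction to ground. They appear in parallel: Z3 || Z2 = 208.4 + j37.1 Ω.
Step 4 — Series with input arm Z1: Z_in = Z1 + (Z3 || Z2) = 208.4 + j52.31 Ω = 214.9∠14.1° Ω.
Step 5 — Source phasor: V = 122∠90.0° V = 0 + j122 V.
Step 6 — Ohm's law: I = V / Z_total = (0 + j122) / (208.4 + j52.31) = 0.1382 + j0.5507 A.
Step 7 — Convert to polar: |I| = 0.5678 A, ∠I = 75.9°.

I = 0.5678∠75.9° A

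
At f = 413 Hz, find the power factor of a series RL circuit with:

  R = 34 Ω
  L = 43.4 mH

Step 1 — Angular frequency: ω = 2π·f = 2π·413 = 2595 rad/s.
Step 2 — Component impedances:
  R: Z = R = 34 Ω
  L: Z = jωL = j·2595·0.0434 = 0 + j112.6 Ω
Step 3 — Series combination: Z_total = R + L = 34 + j112.6 Ω = 117.6∠73.2° Ω.
Step 4 — Power factor: PF = cos(φ) = Re(Z)/|Z| = 34/117.64 = 0.289.
Step 5 — Type: Im(Z) = 112.6 ⇒ lagging (phase φ = 73.2°).

PF = 0.289 (lagging, φ = 73.2°)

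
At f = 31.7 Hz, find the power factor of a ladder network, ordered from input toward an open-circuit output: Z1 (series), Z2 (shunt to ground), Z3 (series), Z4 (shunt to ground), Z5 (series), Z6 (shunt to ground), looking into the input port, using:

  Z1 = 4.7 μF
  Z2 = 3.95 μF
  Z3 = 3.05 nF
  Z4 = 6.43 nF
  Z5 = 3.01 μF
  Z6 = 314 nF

Step 1 — Angular frequency: ω = 2π·f = 2π·31.7 = 199.2 rad/s.
Step 2 — Component impedances:
  Z1: Z = 1/(jωC) = -j/(ω·C) = 0 - j1068 Ω
  Z2: Z = 1/(jωC) = -j/(ω·C) = 0 - j1271 Ω
  Z3: Z = 1/(jωC) = -j/(ω·C) = 0 - j1.646e+06 Ω
  Z4: Z = 1/(jωC) = -j/(ω·C) = 0 - j7.808e+05 Ω
  Z5: Z = 1/(jωC) = -j/(ω·C) = 0 - j1668 Ω
  Z6: Z = 1/(jωC) = -j/(ω·C) = 0 - j1.599e+04 Ω
Step 3 — Ladder network (open output): work backward from the far end, alternating series and parallel combinations. Z_in = 0 - j2338 Ω = 2338∠-90.0° Ω.
Step 4 — Power factor: PF = cos(φ) = Re(Z)/|Z| = 0/2338 = 0.
Step 5 — Type: Im(Z) = -2338 ⇒ leading (phase φ = -90.0°).

PF = 0 (leading, φ = -90.0°)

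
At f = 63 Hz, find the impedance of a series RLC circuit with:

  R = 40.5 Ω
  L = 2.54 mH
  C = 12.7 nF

Step 1 — Angular frequency: ω = 2π·f = 2π·63 = 395.8 rad/s.
Step 2 — Component impedances:
  R: Z = R = 40.5 Ω
  L: Z = jωL = j·395.8·0.00254 = 0 + j1.005 Ω
  C: Z = 1/(jωC) = -j/(ω·C) = 0 - j1.989e+05 Ω
Step 3 — Series combination: Z_total = R + L + C = 40.5 - j1.989e+05 Ω = 1.989e+05∠-90.0° Ω.

Z = 40.5 - j1.989e+05 Ω = 1.989e+05∠-90.0° Ω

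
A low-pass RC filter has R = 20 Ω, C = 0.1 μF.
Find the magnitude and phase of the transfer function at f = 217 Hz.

Step 1 — Angular frequency: ω = 2π·217 = 1363 rad/s.
Step 2 — Transfer function: H(jω) = 1/(1 + jωRC).
Step 3 — Denominator: 1 + jωRC = 1 + j·1363·20·1e-07 = 1 + j0.002727.
Step 4 — H = 1 - j0.002727.
Step 5 — Magnitude: |H| = 1 (-0.0 dB); phase: φ = -0.2°.

|H| = 1 (-0.0 dB), φ = -0.2°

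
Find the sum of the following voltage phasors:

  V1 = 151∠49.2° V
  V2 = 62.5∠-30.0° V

Step 1 — Convert each phasor to rectangular form:
  V1 = 151·(cos(49.2°) + j·sin(49.2°)) = 98.67 + j114.3 V
  V2 = 62.5·(cos(-30.0°) + j·sin(-30.0°)) = 54.13 - j31.25 V
Step 2 — Sum components: V_total = 152.8 + j83.06 V.
Step 3 — Convert to polar: |V_total| = 173.9 V, ∠V_total = 28.5°.

V_total = 173.9∠28.5° V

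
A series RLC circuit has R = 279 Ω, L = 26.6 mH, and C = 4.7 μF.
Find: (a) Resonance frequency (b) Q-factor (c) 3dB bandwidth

Step 1 — Resonance condition Im(Z)=0 gives ω₀ = 1/√(LC).
Step 2 — ω₀ = 1/√(0.0266·4.7e-06) = 2828 rad/s.
Step 3 — f₀ = ω₀/(2π) = 450.1 Hz.
Step 4 — Series Q: Q = ω₀L/R = 2828·0.0266/279 = 0.2696.
Step 5 — 3dB bandwidth: Δω = ω₀/Q = 1.049e+04 rad/s; BW = Δω/(2π) = 1669 Hz.

(a) f₀ = 450.1 Hz  (b) Q = 0.2696  (c) BW = 1669 Hz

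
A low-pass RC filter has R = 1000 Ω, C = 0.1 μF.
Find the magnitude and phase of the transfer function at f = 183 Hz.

Step 1 — Angular frequency: ω = 2π·183 = 1150 rad/s.
Step 2 — Transfer function: H(jω) = 1/(1 + jωRC).
Step 3 — Denominator: 1 + jωRC = 1 + j·1150·1000·1e-07 = 1 + j0.115.
Step 4 — H = 0.987 - j0.1135.
Step 5 — Magnitude: |H| = 0.9935 (-0.1 dB); phase: φ = -6.6°.

|H| = 0.9935 (-0.1 dB), φ = -6.6°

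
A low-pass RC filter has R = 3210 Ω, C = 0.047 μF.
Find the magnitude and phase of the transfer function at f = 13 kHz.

Step 1 — Angular frequency: ω = 2π·1.3e+04 = 8.168e+04 rad/s.
Step 2 — Transfer function: H(jω) = 1/(1 + jωRC).
Step 3 — Denominator: 1 + jωRC = 1 + j·8.168e+04·3210·4.7e-08 = 1 + j12.32.
Step 4 — H = 0.006542 - j0.08062.
Step 5 — Magnitude: |H| = 0.08088 (-21.8 dB); phase: φ = -85.4°.

|H| = 0.08088 (-21.8 dB), φ = -85.4°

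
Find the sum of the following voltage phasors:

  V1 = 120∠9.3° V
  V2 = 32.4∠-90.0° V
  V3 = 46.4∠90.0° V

Step 1 — Convert each phasor to rectangular form:
  V1 = 120·(cos(9.3°) + j·sin(9.3°)) = 118.4 + j19.39 V
  V2 = 32.4·(cos(-90.0°) + j·sin(-90.0°)) = 0 - j32.4 V
  V3 = 46.4·(cos(90.0°) + j·sin(90.0°)) = 0 + j46.4 V
Step 2 — Sum components: V_total = 118.4 + j33.39 V.
Step 3 — Convert to polar: |V_total| = 123 V, ∠V_total = 15.7°.

V_total = 123∠15.7° V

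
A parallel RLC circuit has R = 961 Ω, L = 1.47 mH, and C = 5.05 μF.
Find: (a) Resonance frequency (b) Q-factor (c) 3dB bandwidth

Step 1 — Resonance: ω₀ = 1/√(LC) = 1/√(0.00147·5.05e-06) = 1.161e+04 rad/s.
Step 2 — f₀ = ω₀/(2π) = 1847 Hz.
Step 3 — Parallel Q: Q = R/(ω₀L) = 961/(1.161e+04·0.00147) = 56.33.
Step 4 — Bandwidth: Δω = ω₀/Q = 206.1 rad/s; BW = Δω/(2π) = 32.79 Hz.

(a) f₀ = 1847 Hz  (b) Q = 56.33  (c) BW = 32.79 Hz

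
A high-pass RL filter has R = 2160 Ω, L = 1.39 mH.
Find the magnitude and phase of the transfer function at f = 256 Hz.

Step 1 — Angular frequency: ω = 2π·256 = 1608 rad/s.
Step 2 — Transfer function: H(jω) = jωL/(R + jωL).
Step 3 — Numerator jωL = j·2.236; denominator R + jωL = 2160 + j2.236.
Step 4 — H = 1.071e-06 + j0.001035.
Step 5 — Magnitude: |H| = 0.001035 (-59.7 dB); phase: φ = 89.9°.

|H| = 0.001035 (-59.7 dB), φ = 89.9°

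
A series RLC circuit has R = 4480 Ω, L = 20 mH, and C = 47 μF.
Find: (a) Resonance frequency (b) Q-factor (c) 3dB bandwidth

Step 1 — Resonance: ω₀ = 1/√(LC) = 1/√(0.02·4.7e-05) = 1031 rad/s.
Step 2 — f₀ = ω₀/(2π) = 164.2 Hz.
Step 3 — Series Q: Q = ω₀L/R = 1031·0.02/4480 = 0.004605.
Step 4 — Bandwidth: Δω = ω₀/Q = 2.24e+05 rad/s; BW = Δω/(2π) = 3.565e+04 Hz.

(a) f₀ = 164.2 Hz  (b) Q = 0.004605  (c) BW = 3.565e+04 Hz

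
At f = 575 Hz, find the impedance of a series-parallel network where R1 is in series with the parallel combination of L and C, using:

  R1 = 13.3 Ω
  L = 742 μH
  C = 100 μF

Step 1 — Angular frequency: ω = 2π·f = 2π·575 = 3613 rad/s.
Step 2 — Component impedances:
  R1: Z = R = 13.3 Ω
  L: Z = jωL = j·3613·0.000742 = 0 + j2.681 Ω
  C: Z = 1/(jωC) = -j/(ω·C) = 0 - j2.768 Ω
Step 3 — Parallel branch: L || C = 1/(1/L + 1/C) = 0 + j85.1 Ω.
Step 4 — Series with R1: Z_total = R1 + (L || C) = 13.3 + j85.1 Ω = 86.13∠81.1° Ω.

Z = 13.3 + j85.1 Ω = 86.13∠81.1° Ω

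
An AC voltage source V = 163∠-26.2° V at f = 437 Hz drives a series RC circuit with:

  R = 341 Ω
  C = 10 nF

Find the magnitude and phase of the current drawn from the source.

Step 1 — Angular frequency: ω = 2π·f = 2π·437 = 2746 rad/s.
Step 2 — Component impedances:
  R: Z = R = 341 Ω
  C: Z = 1/(jωC) = -j/(ω·C) = 0 - j3.642e+04 Ω
Step 3 — Series combination: Z_total = R + C = 341 - j3.642e+04 Ω = 3.642e+04∠-89.5° Ω.
Step 4 — Source phasor: V = 163∠-26.2° V = 146.3 - j71.97 V.
Step 5 — Ohm's law: I = V / Z_total = (146.3 - j71.97) / (341 - j3.642e+04) = 0.002013 + j0.003997 A.
Step 6 — Convert to polar: |I| = 0.004475 A, ∠I = 63.3°.

I = 0.004475∠63.3° A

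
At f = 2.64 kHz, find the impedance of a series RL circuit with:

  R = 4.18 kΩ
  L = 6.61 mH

Step 1 — Angular frequency: ω = 2π·f = 2π·2640 = 1.659e+04 rad/s.
Step 2 — Component impedances:
  R: Z = R = 4180 Ω
  L: Z = jωL = j·1.659e+04·0.00661 = 0 + j109.6 Ω
Step 3 — Series combination: Z_total = R + L = 4180 + j109.6 Ω = 4181∠1.5° Ω.

Z = 4180 + j109.6 Ω = 4181∠1.5° Ω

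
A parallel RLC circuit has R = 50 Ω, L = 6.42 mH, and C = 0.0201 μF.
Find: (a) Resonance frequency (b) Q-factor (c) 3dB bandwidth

Step 1 — Resonance: ω₀ = 1/√(LC) = 1/√(0.00642·2.01e-08) = 8.803e+04 rad/s.
Step 2 — f₀ = ω₀/(2π) = 1.401e+04 Hz.
Step 3 — Parallel Q: Q = R/(ω₀L) = 50/(8.803e+04·0.00642) = 0.08847.
Step 4 — Bandwidth: Δω = ω₀/Q = 9.95e+05 rad/s; BW = Δω/(2π) = 1.584e+05 Hz.

(a) f₀ = 1.401e+04 Hz  (b) Q = 0.08847  (c) BW = 1.584e+05 Hz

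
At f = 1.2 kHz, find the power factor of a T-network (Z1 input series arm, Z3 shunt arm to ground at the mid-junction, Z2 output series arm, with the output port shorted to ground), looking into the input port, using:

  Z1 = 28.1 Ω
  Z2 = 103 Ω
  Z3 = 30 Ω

Step 1 — Angular frequency: ω = 2π·f = 2π·1200 = 7540 rad/s.
Step 2 — Component impedances:
  Z1: Z = R = 28.1 Ω
  Z2: Z = R = 103 Ω
  Z3: Z = R = 30 Ω
Step 3 — With the output port shorted to ground, the output series arm Z2 runs from the junction to ground; the shunt arm Z3 also runs from the junction to ground. They appear in parallel: Z3 || Z2 = 23.23 Ω.
Step 4 — Series with input arm Z1: Z_in = Z1 + (Z3 || Z2) = 51.33 Ω = 51.33∠0.0° Ω.
Step 5 — Power factor: PF = cos(φ) = Re(Z)/|Z| = 51.33/51.33 = 1.
Step 6 — Type: Im(Z) = 0 ⇒ unity (phase φ = 0.0°).

PF = 1 (unity, φ = 0.0°)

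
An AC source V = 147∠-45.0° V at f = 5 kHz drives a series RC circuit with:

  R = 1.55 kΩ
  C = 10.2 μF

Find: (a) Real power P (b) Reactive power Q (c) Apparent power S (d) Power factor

Step 1 — Angular frequency: ω = 2π·f = 2π·5000 = 3.142e+04 rad/s.
Step 2 — Component impedances:
  R: Z = R = 1550 Ω
  C: Z = 1/(jωC) = -j/(ω·C) = 0 - j3.121 Ω
Step 3 — Series combination: Z_total = R + C = 1550 - j3.121 Ω = 1550∠-0.1° Ω.
Step 4 — Source phasor: V = 147∠-45.0° V = 103.9 - j103.9 V.
Step 5 — Current: I = V / Z = 0.0672 - j0.06693 A = 0.09484∠-44.9° A.
Step 6 — Complex power: S = V·I* = 13.94 - j0.02807 VA.
Step 7 — Real power: P = Re(S) = 13.94 W.
Step 8 — Reactive power: Q = Im(S) = -0.02807 VAR.
Step 9 — Apparent power: |S| = 13.94 VA.
Step 10 — Power factor: PF = P/|S| = 1 (leading).

(a) P = 13.94 W  (b) Q = -0.02807 VAR  (c) S = 13.94 VA  (d) PF = 1 (leading)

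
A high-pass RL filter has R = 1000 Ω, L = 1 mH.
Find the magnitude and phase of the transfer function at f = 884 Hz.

Step 1 — Angular frequency: ω = 2π·884 = 5554 rad/s.
Step 2 — Transfer function: H(jω) = jωL/(R + jωL).
Step 3 — Numerator jωL = j·5.554; denominator R + jωL = 1000 + j5.554.
Step 4 — H = 3.085e-05 + j0.005554.
Step 5 — Magnitude: |H| = 0.005554 (-45.1 dB); phase: φ = 89.7°.

|H| = 0.005554 (-45.1 dB), φ = 89.7°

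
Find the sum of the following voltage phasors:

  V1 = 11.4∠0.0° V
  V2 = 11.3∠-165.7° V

Step 1 — Convert each phasor to rectangular form:
  V1 = 11.4·(cos(0.0°) + j·sin(0.0°)) = 11.4 V
  V2 = 11.3·(cos(-165.7°) + j·sin(-165.7°)) = -10.95 - j2.791 V
Step 2 — Sum components: V_total = 0.4501 - j2.791 V.
Step 3 — Convert to polar: |V_total| = 2.827 V, ∠V_total = -80.8°.

V_total = 2.827∠-80.8° V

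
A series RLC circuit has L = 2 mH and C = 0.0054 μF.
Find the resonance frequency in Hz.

Step 1 — Resonance condition Im(Z)=0 gives ω₀ = 1/√(LC).
Step 2 — ω₀ = 1/√(0.002·5.4e-09) = 3.043e+05 rad/s.
Step 3 — f₀ = ω₀/(2π) = 4.843e+04 Hz.

f₀ = 4.843e+04 Hz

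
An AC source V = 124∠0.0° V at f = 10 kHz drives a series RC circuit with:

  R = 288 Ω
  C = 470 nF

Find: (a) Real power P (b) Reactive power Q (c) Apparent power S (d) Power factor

Step 1 — Angular frequency: ω = 2π·f = 2π·1e+04 = 6.283e+04 rad/s.
Step 2 — Component impedances:
  R: Z = R = 288 Ω
  C: Z = 1/(jωC) = -j/(ω·C) = 0 - j33.86 Ω
Step 3 — Series combination: Z_total = R + C = 288 - j33.86 Ω = 290∠-6.7° Ω.
Step 4 — Source phasor: V = 124∠0.0° V = 124 V.
Step 5 — Current: I = V / Z = 0.4247 + j0.04993 A = 0.4276∠6.7° A.
Step 6 — Complex power: S = V·I* = 52.66 - j6.192 VA.
Step 7 — Real power: P = Re(S) = 52.66 W.
Step 8 — Reactive power: Q = Im(S) = -6.192 VAR.
Step 9 — Apparent power: |S| = 53.02 VA.
Step 10 — Power factor: PF = P/|S| = 0.9932 (leading).

(a) P = 52.66 W  (b) Q = -6.192 VAR  (c) S = 53.02 VA  (d) PF = 0.9932 (leading)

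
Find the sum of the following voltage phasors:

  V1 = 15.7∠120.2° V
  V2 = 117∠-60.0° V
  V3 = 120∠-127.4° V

Step 1 — Convert each phasor to rectangular form:
  V1 = 15.7·(cos(120.2°) + j·sin(120.2°)) = -7.897 + j13.57 V
  V2 = 117·(cos(-60.0°) + j·sin(-60.0°)) = 58.5 - j101.3 V
  V3 = 120·(cos(-127.4°) + j·sin(-127.4°)) = -72.89 - j95.33 V
Step 2 — Sum components: V_total = -22.28 - j183.1 V.
Step 3 — Convert to polar: |V_total| = 184.4 V, ∠V_total = -96.9°.

V_total = 184.4∠-96.9° V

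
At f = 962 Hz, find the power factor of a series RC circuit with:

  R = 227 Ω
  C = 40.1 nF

Step 1 — Angular frequency: ω = 2π·f = 2π·962 = 6044 rad/s.
Step 2 — Component impedances:
  R: Z = R = 227 Ω
  C: Z = 1/(jωC) = -j/(ω·C) = 0 - j4126 Ω
Step 3 — Series combination: Z_total = R + C = 227 - j4126 Ω = 4132∠-86.9° Ω.
Step 4 — Power factor: PF = cos(φ) = Re(Z)/|Z| = 227/4132 = 0.05494.
Step 5 — Type: Im(Z) = -4126 ⇒ leading (phase φ = -86.9°).

PF = 0.05494 (leading, φ = -86.9°)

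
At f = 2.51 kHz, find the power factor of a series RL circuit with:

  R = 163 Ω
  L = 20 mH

Step 1 — Angular frequency: ω = 2π·f = 2π·2510 = 1.577e+04 rad/s.
Step 2 — Component impedances:
  R: Z = R = 163 Ω
  L: Z = jωL = j·1.577e+04·0.02 = 0 + j315.4 Ω
Step 3 — Series combination: Z_total = R + L = 163 + j315.4 Ω = 355∠62.7° Ω.
Step 4 — Power factor: PF = cos(φ) = Re(Z)/|Z| = 163/355.04 = 0.4591.
Step 5 — Type: Im(Z) = 315.4 ⇒ lagging (phase φ = 62.7°).

PF = 0.4591 (lagging, φ = 62.7°)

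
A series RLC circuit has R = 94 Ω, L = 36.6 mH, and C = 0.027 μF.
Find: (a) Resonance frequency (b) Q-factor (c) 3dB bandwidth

Step 1 — Resonance condition Im(Z)=0 gives ω₀ = 1/√(LC).
Step 2 — ω₀ = 1/√(0.0366·2.7e-08) = 3.181e+04 rad/s.
Step 3 — f₀ = ω₀/(2π) = 5063 Hz.
Step 4 — Series Q: Q = ω₀L/R = 3.181e+04·0.0366/94 = 12.39.
Step 5 — 3dB bandwidth: Δω = ω₀/Q = 2568 rad/s; BW = Δω/(2π) = 408.8 Hz.

(a) f₀ = 5063 Hz  (b) Q = 12.39  (c) BW = 408.8 Hz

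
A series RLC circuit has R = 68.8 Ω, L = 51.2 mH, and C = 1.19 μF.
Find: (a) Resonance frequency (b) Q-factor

Step 1 — Resonance condition Im(Z)=0 gives ω₀ = 1/√(LC).
Step 2 — ω₀ = 1/√(0.0512·1.19e-06) = 4051 rad/s.
Step 3 — f₀ = ω₀/(2π) = 644.8 Hz.
Step 4 — Series Q: Q = ω₀L/R = 4051·0.0512/68.8 = 3.015.

(a) f₀ = 644.8 Hz  (b) Q = 3.015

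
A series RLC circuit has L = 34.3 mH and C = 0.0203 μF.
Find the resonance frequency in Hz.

Step 1 — Resonance condition Im(Z)=0 gives ω₀ = 1/√(LC).
Step 2 — ω₀ = 1/√(0.0343·2.03e-08) = 3.79e+04 rad/s.
Step 3 — f₀ = ω₀/(2π) = 6031 Hz.

f₀ = 6031 Hz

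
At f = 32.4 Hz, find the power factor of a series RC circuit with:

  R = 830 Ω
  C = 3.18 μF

Step 1 — Angular frequency: ω = 2π·f = 2π·32.4 = 203.6 rad/s.
Step 2 — Component impedances:
  R: Z = R = 830 Ω
  C: Z = 1/(jωC) = -j/(ω·C) = 0 - j1545 Ω
Step 3 — Series combination: Z_total = R + C = 830 - j1545 Ω = 1754∠-61.8° Ω.
Step 4 — Power factor: PF = cos(φ) = Re(Z)/|Z| = 830/1753.6 = 0.4733.
Step 5 — Type: Im(Z) = -1545 ⇒ leading (phase φ = -61.8°).

PF = 0.4733 (leading, φ = -61.8°)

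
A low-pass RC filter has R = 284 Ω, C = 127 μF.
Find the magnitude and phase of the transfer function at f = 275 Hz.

Step 1 — Angular frequency: ω = 2π·275 = 1728 rad/s.
Step 2 — Transfer function: H(jω) = 1/(1 + jωRC).
Step 3 — Denominator: 1 + jωRC = 1 + j·1728·284·0.000127 = 1 + j62.32.
Step 4 — H = 0.0002574 - j0.01604.
Step 5 — Magnitude: |H| = 0.01604 (-35.9 dB); phase: φ = -89.1°.

|H| = 0.01604 (-35.9 dB), φ = -89.1°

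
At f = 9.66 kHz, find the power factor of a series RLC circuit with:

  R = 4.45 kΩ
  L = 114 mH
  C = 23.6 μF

Step 1 — Angular frequency: ω = 2π·f = 2π·9660 = 6.07e+04 rad/s.
Step 2 — Component impedances:
  R: Z = R = 4450 Ω
  L: Z = jωL = j·6.07e+04·0.114 = 0 + j6919 Ω
  C: Z = 1/(jωC) = -j/(ω·C) = 0 - j0.6981 Ω
Step 3 — Series combination: Z_total = R + L + C = 4450 + j6919 Ω = 8226∠57.3° Ω.
Step 4 — Power factor: PF = cos(φ) = Re(Z)/|Z| = 4450/8226 = 0.541.
Step 5 — Type: Im(Z) = 6919 ⇒ lagging (phase φ = 57.3°).

PF = 0.541 (lagging, φ = 57.3°)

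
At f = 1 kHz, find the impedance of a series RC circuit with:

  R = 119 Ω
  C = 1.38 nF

Step 1 — Angular frequency: ω = 2π·f = 2π·1000 = 6283 rad/s.
Step 2 — Component impedances:
  R: Z = R = 119 Ω
  C: Z = 1/(jωC) = -j/(ω·C) = 0 - j1.153e+05 Ω
Step 3 — Series combination: Z_total = R + C = 119 - j1.153e+05 Ω = 1.153e+05∠-89.9° Ω.

Z = 119 - j1.153e+05 Ω = 1.153e+05∠-89.9° Ω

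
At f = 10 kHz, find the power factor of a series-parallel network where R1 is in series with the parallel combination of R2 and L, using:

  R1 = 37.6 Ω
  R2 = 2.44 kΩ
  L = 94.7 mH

Step 1 — Angular frequency: ω = 2π·f = 2π·1e+04 = 6.283e+04 rad/s.
Step 2 — Component impedances:
  R1: Z = R = 37.6 Ω
  R2: Z = R = 2440 Ω
  L: Z = jωL = j·6.283e+04·0.0947 = 0 + j5950 Ω
Step 3 — Parallel branch: R2 || L = 1/(1/R2 + 1/L) = 2089 + j856.5 Ω.
Step 4 — Series with R1: Z_total = R1 + (R2 || L) = 2126 + j856.5 Ω = 2292∠21.9° Ω.
Step 5 — Power factor: PF = cos(φ) = Re(Z)/|Z| = 2126/2292 = 0.9276.
Step 6 — Type: Im(Z) = 856.5 ⇒ lagging (phase φ = 21.9°).

PF = 0.9276 (lagging, φ = 21.9°)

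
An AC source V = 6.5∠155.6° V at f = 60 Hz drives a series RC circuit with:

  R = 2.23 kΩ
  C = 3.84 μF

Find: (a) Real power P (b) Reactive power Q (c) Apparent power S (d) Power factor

Step 1 — Angular frequency: ω = 2π·f = 2π·60 = 377 rad/s.
Step 2 — Component impedances:
  R: Z = R = 2230 Ω
  C: Z = 1/(jωC) = -j/(ω·C) = 0 - j690.8 Ω
Step 3 — Series combination: Z_total = R + C = 2230 - j690.8 Ω = 2335∠-17.2° Ω.
Step 4 — Source phasor: V = 6.5∠155.6° V = -5.919 + j2.685 V.
Step 5 — Current: I = V / Z = -0.002762 + j0.0003484 A = 0.002784∠172.8° A.
Step 6 — Complex power: S = V·I* = 0.01729 - j0.005355 VA.
Step 7 — Real power: P = Re(S) = 0.01729 W.
Step 8 — Reactive power: Q = Im(S) = -0.005355 VAR.
Step 9 — Apparent power: |S| = 0.0181 VA.
Step 10 — Power factor: PF = P/|S| = 0.9552 (leading).

(a) P = 0.01729 W  (b) Q = -0.005355 VAR  (c) S = 0.0181 VA  (d) PF = 0.9552 (leading)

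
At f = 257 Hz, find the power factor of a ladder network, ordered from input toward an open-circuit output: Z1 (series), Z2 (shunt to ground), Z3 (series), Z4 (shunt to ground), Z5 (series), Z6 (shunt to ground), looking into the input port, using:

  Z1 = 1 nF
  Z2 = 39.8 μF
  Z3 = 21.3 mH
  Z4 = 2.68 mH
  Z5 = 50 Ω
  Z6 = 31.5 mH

Step 1 — Angular frequency: ω = 2π·f = 2π·257 = 1615 rad/s.
Step 2 — Component impedances:
  Z1: Z = 1/(jωC) = -j/(ω·C) = 0 - j6.193e+05 Ω
  Z2: Z = 1/(jωC) = -j/(ω·C) = 0 - j15.56 Ω
  Z3: Z = jωL = j·1615·0.0213 = 0 + j34.39 Ω
  Z4: Z = jωL = j·1615·0.00268 = 0 + j4.328 Ω
  Z5: Z = R = 50 Ω
  Z6: Z = jωL = j·1615·0.0315 = 0 + j50.87 Ω
Step 3 — Ladder network (open output): work backward from the far end, alternating series and parallel combinations. Z_in = 0.07743 - j6.193e+05 Ω = 6.193e+05∠-90.0° Ω.
Step 4 — Power factor: PF = cos(φ) = Re(Z)/|Z| = 0.07743/6.193e+05 = 1.25e-07.
Step 5 — Type: Im(Z) = -6.193e+05 ⇒ leading (phase φ = -90.0°).

PF = 1.25e-07 (leading, φ = -90.0°)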